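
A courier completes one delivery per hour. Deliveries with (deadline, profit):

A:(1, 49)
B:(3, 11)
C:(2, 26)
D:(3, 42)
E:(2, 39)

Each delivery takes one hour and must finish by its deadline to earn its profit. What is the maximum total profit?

130

Sort by profit descending; place each in the latest free slot ≤ its deadline.
Profit order: A=49 D=42 E=39 C=26 B=11
Assign: A→slot 1, D→slot 3, E→slot 2, C skipped, B skipped.
Slots: [1:A] [2:E] [3:D]
Profit = 49 + 39 + 42 = 130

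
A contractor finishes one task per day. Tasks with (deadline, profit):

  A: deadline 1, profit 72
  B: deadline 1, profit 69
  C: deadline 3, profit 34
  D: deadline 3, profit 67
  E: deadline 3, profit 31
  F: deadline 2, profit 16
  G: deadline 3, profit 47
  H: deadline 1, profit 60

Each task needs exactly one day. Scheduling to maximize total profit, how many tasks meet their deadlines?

By profit: A(d1,72), B(d1,69), D(d3,67), H(d1,60), G(d3,47), C(d3,34), E(d3,31), F(d2,16)
A→slot 1; B skipped; D→slot 3; H skipped; G→slot 2; C skipped; E skipped; F skipped.
3 of 8 scheduled.

3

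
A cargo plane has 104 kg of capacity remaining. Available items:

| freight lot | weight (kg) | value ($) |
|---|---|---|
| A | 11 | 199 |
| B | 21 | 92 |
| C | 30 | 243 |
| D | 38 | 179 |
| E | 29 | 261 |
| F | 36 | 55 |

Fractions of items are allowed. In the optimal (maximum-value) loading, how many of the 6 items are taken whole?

Greedy by value/weight ratio, highest first.
Order: A (199/11=18.09) > E (261/29=9.00) > C (243/30=8.10) > D (179/38=4.71) > B (92/21=4.38) > F (55/36=1.53)
Fill: take A (11 @ 199) → take E (29 @ 261) → take C (30 @ 243) → take 34/38 of D → 160.16; 104/104 used.
3 item(s) taken whole; one partial (take 34/38 of D).

3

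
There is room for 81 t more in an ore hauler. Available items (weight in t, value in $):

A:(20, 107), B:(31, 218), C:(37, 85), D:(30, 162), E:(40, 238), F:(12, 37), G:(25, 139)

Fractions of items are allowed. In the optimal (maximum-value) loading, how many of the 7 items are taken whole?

2

Order: B (218/31=7.03) > E (238/40=5.95) > G (139/25=5.56) > D (162/30=5.40) > A (107/20=5.35) > F (37/12=3.08) > C (85/37=2.30)
Fill: take B (31 @ 218) → take E (40 @ 238) → take 10/25 of G → 55.60; 81/81 used.
2 item(s) taken whole; one partial (take 10/25 of G).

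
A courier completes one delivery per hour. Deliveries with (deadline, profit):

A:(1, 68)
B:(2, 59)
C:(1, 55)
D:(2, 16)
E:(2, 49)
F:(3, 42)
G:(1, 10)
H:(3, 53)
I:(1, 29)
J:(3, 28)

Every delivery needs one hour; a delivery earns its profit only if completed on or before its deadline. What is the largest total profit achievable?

180

Sort by profit descending; place each in the latest free slot ≤ its deadline.
By profit: A(d1,68), B(d2,59), C(d1,55), H(d3,53), E(d2,49), F(d3,42), I(d1,29), J(d3,28), D(d2,16), G(d1,10)
A→slot 1; B→slot 2; C skipped; H→slot 3; E skipped; F skipped; I skipped; J skipped; D skipped; G skipped.
Profit = 68 + 59 + 53 = 180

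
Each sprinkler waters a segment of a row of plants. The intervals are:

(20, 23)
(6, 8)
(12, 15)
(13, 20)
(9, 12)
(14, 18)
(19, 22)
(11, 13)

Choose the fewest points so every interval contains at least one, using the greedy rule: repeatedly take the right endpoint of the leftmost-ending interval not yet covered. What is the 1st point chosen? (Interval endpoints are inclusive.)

8

Sort by right endpoint; whenever an interval is uncovered, place a point at its right end.
By right end: [6,8]  [9,12]  [11,13]  [12,15]  [14,18]  [13,20]  [19,22]  [20,23]
[6,8] uncovered → point at 8; [9,12] uncovered → point at 12; [14,18] uncovered → point at 18; [19,22] uncovered → point at 22.
Points: 8, 12, 18, 22 (4 total).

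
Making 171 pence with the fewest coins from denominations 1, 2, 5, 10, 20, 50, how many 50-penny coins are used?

3

Use the largest denomination that fits, subtract, and repeat.
171 = 3×50 + 1×20 + 1×1
Count of 50: 3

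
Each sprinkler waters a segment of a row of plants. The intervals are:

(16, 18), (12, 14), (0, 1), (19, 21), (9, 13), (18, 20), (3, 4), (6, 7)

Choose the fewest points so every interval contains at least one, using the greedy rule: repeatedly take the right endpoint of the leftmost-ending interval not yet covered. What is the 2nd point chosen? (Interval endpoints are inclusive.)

Sort by right endpoint; whenever an interval is uncovered, place a point at its right end.
Sorted: [0,1] [3,4] [6,7] [9,13] [12,14] [16,18] [18,20] [19,21]
{[0,1]} hit by 1; {[3,4]} hit by 4; {[6,7]} hit by 7; {[9,13],[12,14]} hit by 13; {[16,18],[18,20]} hit by 18; {[19,21]} hit by 21.
Points: 1, 4, 7, 13, 18, 21 (6 total).

4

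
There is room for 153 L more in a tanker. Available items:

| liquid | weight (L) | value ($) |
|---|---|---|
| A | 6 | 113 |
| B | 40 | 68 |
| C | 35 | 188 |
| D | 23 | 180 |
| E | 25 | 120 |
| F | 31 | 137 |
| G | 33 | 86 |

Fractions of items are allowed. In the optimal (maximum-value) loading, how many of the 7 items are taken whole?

Greedy by value/weight ratio, highest first.
Ratios (sorted): A 18.83, D 7.83, C 5.37, E 4.80, F 4.42, G 2.61, B 1.70
take A (6 @ 113); take D (23 @ 180); take C (35 @ 188); take E (25 @ 120); take F (31 @ 137); take G (33 @ 86). Capacity used 153/153.
6 item(s) taken whole.

6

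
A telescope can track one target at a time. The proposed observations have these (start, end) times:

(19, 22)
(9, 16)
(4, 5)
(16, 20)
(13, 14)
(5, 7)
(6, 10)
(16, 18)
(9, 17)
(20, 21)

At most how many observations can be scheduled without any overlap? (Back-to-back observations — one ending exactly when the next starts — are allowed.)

Order by finish time; keep every interval that doesn't clash with the previous kept one.
Sorted by end: (4,5)  (5,7)  (6,10)  (13,14)  (9,16)  (9,17)  (16,18)  (16,20)  (20,21)  (19,22)
take (4,5); take (5,7); take (13,14); skip (9,17); take (16,18); take (20,21); skip (19,22).
Selected 5 observations.

5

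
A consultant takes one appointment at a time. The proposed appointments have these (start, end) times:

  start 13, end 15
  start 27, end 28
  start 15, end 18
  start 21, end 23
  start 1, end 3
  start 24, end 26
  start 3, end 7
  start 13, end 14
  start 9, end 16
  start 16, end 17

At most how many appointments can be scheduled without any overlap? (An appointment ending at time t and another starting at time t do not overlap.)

Sort by end time and greedily take each interval whose start is ≥ the last chosen end.
Sorted by end: (1,3)  (3,7)  (13,14)  (13,15)  (9,16)  (16,17)  (15,18)  (21,23)  (24,26)  (27,28)
take (1,3); take (3,7); take (13,14); skip (9,16); take (16,17); take (21,23); take (24,26); take (27,28).
Selected 7 appointments.

7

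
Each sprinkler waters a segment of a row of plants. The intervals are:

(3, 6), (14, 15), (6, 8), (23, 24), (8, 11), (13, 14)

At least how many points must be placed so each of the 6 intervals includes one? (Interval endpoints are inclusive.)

By right end: [3,6]  [6,8]  [8,11]  [13,14]  [14,15]  [23,24]
[3,6] uncovered → point at 6; [8,11] uncovered → point at 11; [13,14] uncovered → point at 14; [23,24] uncovered → point at 24.
Points: 6, 11, 14, 24 (4 total).

4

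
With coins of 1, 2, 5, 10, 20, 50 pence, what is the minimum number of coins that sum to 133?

6

Use the largest denomination that fits, subtract, and repeat.
133 = 2×50 + 1×20 + 1×10 + 1×2 + 1×1
Total coins = 2 + 1 + 1 + 1 + 1 = 6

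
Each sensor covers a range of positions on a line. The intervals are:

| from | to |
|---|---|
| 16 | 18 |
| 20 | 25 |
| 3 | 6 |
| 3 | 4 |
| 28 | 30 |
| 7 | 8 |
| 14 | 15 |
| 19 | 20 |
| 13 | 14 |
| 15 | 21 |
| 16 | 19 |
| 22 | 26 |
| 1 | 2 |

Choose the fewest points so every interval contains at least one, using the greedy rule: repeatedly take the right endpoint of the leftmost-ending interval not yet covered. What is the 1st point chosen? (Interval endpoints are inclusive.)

2

By right end: [1,2]  [3,4]  [3,6]  [7,8]  [13,14]  [14,15]  [16,18]  [16,19]  [19,20]  [15,21]  [20,25]  [22,26]  [28,30]
[1,2] uncovered → point at 2; [3,4] uncovered → point at 4; [7,8] uncovered → point at 8; [13,14] uncovered → point at 14; [16,18] uncovered → point at 18; [19,20] uncovered → point at 20; [22,26] uncovered → point at 26; [28,30] uncovered → point at 30.
Points: 2, 4, 8, 14, 18, 20, 26, 30 (8 total).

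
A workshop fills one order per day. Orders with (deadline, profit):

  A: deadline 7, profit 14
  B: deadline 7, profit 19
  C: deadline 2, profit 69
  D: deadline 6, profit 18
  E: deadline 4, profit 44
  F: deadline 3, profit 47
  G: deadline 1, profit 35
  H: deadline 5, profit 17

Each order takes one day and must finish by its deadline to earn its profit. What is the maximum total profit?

249

Take jobs in profit order; each goes to the latest open slot no later than its deadline.
By profit: C(d2,69), F(d3,47), E(d4,44), G(d1,35), B(d7,19), D(d6,18), H(d5,17), A(d7,14)
C→slot 2; F→slot 3; E→slot 4; G→slot 1; B→slot 7; D→slot 6; H→slot 5; A skipped.
Profit = 35 + 69 + 47 + 44 + 17 + 18 + 19 = 249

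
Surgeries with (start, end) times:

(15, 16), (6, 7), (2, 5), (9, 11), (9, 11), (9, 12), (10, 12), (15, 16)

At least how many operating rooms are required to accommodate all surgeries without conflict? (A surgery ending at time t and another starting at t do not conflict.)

4

starts: [2, 6, 9, 9, 9, 10, 15, 15]
ends:   [5, 7, 11, 11, 12, 12, 16, 16]
s2→1 e5→0 s6→1 e7→0 s9→1 s9→2 s9→3 s10→4  — peak 4.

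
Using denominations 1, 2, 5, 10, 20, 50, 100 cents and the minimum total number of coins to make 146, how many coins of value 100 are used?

1

Greedy: take as many of the largest coin as possible, then repeat with the remainder.
146 = 1×100 + 2×20 + 1×5 + 1×1
Count of 100: 1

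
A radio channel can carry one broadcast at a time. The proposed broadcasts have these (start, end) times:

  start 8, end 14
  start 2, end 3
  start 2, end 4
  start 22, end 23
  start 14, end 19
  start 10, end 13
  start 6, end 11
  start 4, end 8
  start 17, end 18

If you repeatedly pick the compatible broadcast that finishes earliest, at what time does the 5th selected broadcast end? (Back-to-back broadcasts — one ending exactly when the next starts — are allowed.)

23

Sorted by end: (2,3)  (2,4)  (4,8)  (6,11)  (10,13)  (8,14)  (17,18)  (14,19)  (22,23)
take (2,3); take (4,8); take (10,13); skip (8,14); take (17,18); take (22,23).
Selected: (2,3) (4,8) (10,13) (17,18) (22,23)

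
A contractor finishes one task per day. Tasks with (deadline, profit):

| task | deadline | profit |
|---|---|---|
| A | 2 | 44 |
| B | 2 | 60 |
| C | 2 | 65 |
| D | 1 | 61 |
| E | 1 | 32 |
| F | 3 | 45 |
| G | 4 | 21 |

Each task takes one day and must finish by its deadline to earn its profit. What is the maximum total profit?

Profit order: C=65 D=61 B=60 F=45 A=44 E=32 G=21
Assign: C→slot 2, D→slot 1, B skipped, F→slot 3, A skipped, E skipped, G→slot 4.
Slots: [1:D] [2:C] [3:F] [4:G]
Profit = 61 + 65 + 45 + 21 = 192

192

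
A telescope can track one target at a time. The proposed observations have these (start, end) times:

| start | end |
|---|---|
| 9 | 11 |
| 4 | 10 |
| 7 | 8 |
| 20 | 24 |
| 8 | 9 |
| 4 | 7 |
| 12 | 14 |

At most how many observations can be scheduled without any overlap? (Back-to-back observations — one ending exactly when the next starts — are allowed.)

6

Greedy by earliest finish: after sorting by end time, pick each interval compatible with the last pick.
Sorted by end: (4,7)  (7,8)  (8,9)  (4,10)  (9,11)  (12,14)  (20,24)
take (4,7); take (7,8); take (8,9); take (9,11); take (12,14); take (20,24).
Selected 6 observations.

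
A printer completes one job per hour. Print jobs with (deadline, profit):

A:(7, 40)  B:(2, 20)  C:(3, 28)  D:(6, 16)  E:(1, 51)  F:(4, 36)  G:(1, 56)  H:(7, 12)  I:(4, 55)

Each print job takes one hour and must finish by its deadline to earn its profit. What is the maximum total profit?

Sort by profit descending; place each in the latest free slot ≤ its deadline.
By profit: G(d1,56), I(d4,55), E(d1,51), A(d7,40), F(d4,36), C(d3,28), B(d2,20), D(d6,16), H(d7,12)
G→slot 1; I→slot 4; E skipped; A→slot 7; F→slot 3; C→slot 2; B skipped; D→slot 6; H→slot 5.
Profit = 56 + 28 + 36 + 55 + 12 + 16 + 40 = 243

243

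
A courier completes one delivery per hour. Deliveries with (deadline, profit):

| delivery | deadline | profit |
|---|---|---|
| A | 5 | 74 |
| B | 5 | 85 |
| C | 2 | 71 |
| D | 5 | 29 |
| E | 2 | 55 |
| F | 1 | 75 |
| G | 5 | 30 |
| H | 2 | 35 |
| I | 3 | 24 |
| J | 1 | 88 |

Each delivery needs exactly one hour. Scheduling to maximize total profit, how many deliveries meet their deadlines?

Take jobs in profit order; each goes to the latest open slot no later than its deadline.
By profit: J(d1,88), B(d5,85), F(d1,75), A(d5,74), C(d2,71), E(d2,55), H(d2,35), G(d5,30), D(d5,29), I(d3,24)
J→slot 1; B→slot 5; F skipped; A→slot 4; C→slot 2; E skipped; H skipped; G→slot 3; D skipped; I skipped.
5 of 10 scheduled.

5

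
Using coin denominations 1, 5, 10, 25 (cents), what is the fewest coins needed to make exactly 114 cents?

9

114 = 4×25 + 1×10 + 4×1
Total coins = 4 + 1 + 4 = 9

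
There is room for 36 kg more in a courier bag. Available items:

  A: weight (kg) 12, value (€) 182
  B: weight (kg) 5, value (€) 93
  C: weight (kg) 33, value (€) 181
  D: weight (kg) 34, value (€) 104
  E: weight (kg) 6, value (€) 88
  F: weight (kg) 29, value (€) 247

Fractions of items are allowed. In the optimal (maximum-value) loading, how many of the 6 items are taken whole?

Greedy by value/weight ratio, highest first.
Order: B (93/5=18.60) > A (182/12=15.17) > E (88/6=14.67) > F (247/29=8.52) > C (181/33=5.48) > D (104/34=3.06)
Fill: take B (5 @ 93) → take A (12 @ 182) → take E (6 @ 88) → take 13/29 of F → 110.72; 36/36 used.
3 item(s) taken whole; one partial (take 13/29 of F).

3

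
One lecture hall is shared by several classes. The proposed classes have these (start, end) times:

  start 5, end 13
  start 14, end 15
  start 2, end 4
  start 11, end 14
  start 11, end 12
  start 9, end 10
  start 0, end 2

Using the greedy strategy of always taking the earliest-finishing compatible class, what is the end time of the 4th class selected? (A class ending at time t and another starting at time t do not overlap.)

12

By end time: (0,2), (2,4), (9,10), (11,12), (5,13), (11,14), (14,15).
Pick (0,2); next start ≥ 2 → (2,4); next start ≥ 4 → (9,10); next start ≥ 10 → (11,12); next start ≥ 12 → (14,15).
Selected: (0,2) (2,4) (9,10) (11,12) (14,15)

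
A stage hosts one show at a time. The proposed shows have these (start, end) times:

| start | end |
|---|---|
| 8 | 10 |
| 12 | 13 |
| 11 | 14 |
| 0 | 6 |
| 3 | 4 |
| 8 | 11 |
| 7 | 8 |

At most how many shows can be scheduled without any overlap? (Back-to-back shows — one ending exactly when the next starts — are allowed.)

Sort by end time and greedily take each interval whose start is ≥ the last chosen end.
Sorted by end: (3,4)  (0,6)  (7,8)  (8,10)  (8,11)  (12,13)  (11,14)
take (3,4); take (7,8); take (8,10); skip (8,11); take (12,13).
Selected 4 shows.

4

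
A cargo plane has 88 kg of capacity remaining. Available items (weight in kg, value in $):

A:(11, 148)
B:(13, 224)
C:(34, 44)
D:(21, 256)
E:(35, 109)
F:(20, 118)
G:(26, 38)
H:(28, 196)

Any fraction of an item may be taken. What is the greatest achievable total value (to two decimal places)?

912.50

Ratios (sorted): B 17.23, A 13.45, D 12.19, H 7.00, F 5.90, E 3.11, G 1.46, C 1.29
take B (13 @ 224); take A (11 @ 148); take D (21 @ 256); take H (28 @ 196); take 15/20 of F → 88.50. Capacity used 88/88.
Total value = 912.50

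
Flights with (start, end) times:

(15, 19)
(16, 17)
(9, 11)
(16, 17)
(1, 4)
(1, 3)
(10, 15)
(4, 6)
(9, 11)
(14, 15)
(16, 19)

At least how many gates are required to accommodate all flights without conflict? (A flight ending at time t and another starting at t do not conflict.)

4

starts: [1, 1, 4, 9, 9, 10, 14, 15, 16, 16, 16]
ends:   [3, 4, 6, 11, 11, 15, 15, 17, 17, 19, 19]
s1→1 s1→2 e3→1 e4→0 s4→1 e6→0 s9→1 s9→2 s10→3 e11→2 e11→1 s14→2 e15→1 e15→0 s15→1 s16→2 s16→3 s16→4  — peak 4.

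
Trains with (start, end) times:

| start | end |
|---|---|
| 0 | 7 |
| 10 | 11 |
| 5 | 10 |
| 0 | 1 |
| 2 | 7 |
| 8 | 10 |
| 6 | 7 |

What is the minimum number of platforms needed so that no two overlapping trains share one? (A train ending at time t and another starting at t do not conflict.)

4

Events (time:±→running): 0:+→1 0:+→2 1:-→1 2:+→2 5:+→3 6:+→4 … peak 4.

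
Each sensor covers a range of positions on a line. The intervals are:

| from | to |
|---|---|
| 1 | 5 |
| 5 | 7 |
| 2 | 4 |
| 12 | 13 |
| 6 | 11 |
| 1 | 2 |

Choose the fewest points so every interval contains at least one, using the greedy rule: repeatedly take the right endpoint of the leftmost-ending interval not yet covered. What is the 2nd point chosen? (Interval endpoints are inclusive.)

7

Process intervals by earliest right end; each time one isn't hit yet, stab at its right endpoint.
By right end: [1,2]  [2,4]  [1,5]  [5,7]  [6,11]  [12,13]
[1,2] uncovered → point at 2; [5,7] uncovered → point at 7; [12,13] uncovered → point at 13.
Points: 2, 7, 13 (3 total).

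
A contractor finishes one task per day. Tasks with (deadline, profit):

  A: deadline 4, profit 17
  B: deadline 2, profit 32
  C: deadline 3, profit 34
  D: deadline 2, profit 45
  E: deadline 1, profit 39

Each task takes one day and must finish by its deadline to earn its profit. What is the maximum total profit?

135

By profit: D(d2,45), E(d1,39), C(d3,34), B(d2,32), A(d4,17)
D→slot 2; E→slot 1; C→slot 3; B skipped; A→slot 4.
Profit = 39 + 45 + 34 + 17 = 135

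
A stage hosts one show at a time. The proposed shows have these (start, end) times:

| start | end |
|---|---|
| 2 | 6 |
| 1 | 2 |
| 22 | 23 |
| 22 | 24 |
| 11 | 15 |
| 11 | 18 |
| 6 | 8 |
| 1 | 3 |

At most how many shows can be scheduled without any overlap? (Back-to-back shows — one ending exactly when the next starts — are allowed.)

Sorted by end: (1,2)  (1,3)  (2,6)  (6,8)  (11,15)  (11,18)  (22,23)  (22,24)
take (1,2); skip (1,3); take (2,6); take (6,8); take (11,15); take (22,23); skip (22,24).
Selected 5 shows.

5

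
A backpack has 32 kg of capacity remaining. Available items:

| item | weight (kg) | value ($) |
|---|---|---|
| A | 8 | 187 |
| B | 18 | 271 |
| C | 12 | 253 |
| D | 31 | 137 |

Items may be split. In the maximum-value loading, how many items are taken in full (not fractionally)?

2

Greedy by value/weight ratio, highest first.
Order: A (187/8=23.38) > C (253/12=21.08) > B (271/18=15.06) > D (137/31=4.42)
Fill: take A (8 @ 187) → take C (12 @ 253) → take 12/18 of B → 180.67; 32/32 used.
2 item(s) taken whole; one partial (take 12/18 of B).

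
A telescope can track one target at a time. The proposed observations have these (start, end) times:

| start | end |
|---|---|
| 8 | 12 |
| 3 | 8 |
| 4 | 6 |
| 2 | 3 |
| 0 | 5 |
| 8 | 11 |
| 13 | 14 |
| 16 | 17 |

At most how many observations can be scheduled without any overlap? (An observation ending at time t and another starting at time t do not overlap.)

Sorted by end: (2,3)  (0,5)  (4,6)  (3,8)  (8,11)  (8,12)  (13,14)  (16,17)
take (2,3); take (4,6); skip (3,8); take (8,11); take (13,14); take (16,17).
Selected 5 observations.

5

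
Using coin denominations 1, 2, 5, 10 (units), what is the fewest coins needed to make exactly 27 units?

4

Use the largest denomination that fits, subtract, and repeat.
27 = 2×10 + 1×5 + 1×2
Total coins = 2 + 1 + 1 = 4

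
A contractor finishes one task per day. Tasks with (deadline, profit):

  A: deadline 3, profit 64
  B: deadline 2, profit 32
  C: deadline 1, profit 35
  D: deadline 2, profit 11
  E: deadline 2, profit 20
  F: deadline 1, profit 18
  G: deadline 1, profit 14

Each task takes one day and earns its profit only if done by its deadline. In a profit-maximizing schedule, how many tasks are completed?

3

Profit order: A=64 C=35 B=32 E=20 F=18 G=14 D=11
Assign: A→slot 3, C→slot 1, B→slot 2, E skipped, F skipped, G skipped, D skipped.
Slots: [1:C] [2:B] [3:A]
3 of 7 scheduled.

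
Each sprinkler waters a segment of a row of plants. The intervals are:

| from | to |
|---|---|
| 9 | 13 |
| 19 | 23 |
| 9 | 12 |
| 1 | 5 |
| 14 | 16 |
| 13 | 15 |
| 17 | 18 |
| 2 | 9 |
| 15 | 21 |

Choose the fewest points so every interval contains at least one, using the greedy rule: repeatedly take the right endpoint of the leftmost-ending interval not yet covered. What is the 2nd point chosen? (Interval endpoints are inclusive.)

By right end: [1,5]  [2,9]  [9,12]  [9,13]  [13,15]  [14,16]  [17,18]  [15,21]  [19,23]
[1,5] uncovered → point at 5; [9,12] uncovered → point at 12; [13,15] uncovered → point at 15; [17,18] uncovered → point at 18; [19,23] uncovered → point at 23.
Points: 5, 12, 15, 18, 23 (5 total).

12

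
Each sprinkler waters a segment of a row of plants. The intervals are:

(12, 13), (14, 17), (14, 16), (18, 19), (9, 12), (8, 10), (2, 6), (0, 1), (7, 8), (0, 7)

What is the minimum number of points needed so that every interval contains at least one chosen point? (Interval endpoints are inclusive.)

6

Sorted: [0,1] [2,6] [0,7] [7,8] [8,10] [9,12] [12,13] [14,16] [14,17] [18,19]
{[0,1]} hit by 1; {[2,6],[0,7]} hit by 6; {[7,8],[8,10]} hit by 8; {[9,12],[12,13]} hit by 12; {[14,16],[14,17]} hit by 16; {[18,19]} hit by 19.
Points: 1, 6, 8, 12, 16, 19 (6 total).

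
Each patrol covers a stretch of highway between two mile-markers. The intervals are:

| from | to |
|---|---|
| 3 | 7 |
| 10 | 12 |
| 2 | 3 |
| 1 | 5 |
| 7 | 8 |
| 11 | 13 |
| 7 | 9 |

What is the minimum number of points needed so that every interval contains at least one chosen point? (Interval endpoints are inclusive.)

Sort by right endpoint; whenever an interval is uncovered, place a point at its right end.
By right end: [2,3]  [1,5]  [3,7]  [7,8]  [7,9]  [10,12]  [11,13]
[2,3] uncovered → point at 3; [7,8] uncovered → point at 8; [10,12] uncovered → point at 12.
Points: 3, 8, 12 (3 total).

3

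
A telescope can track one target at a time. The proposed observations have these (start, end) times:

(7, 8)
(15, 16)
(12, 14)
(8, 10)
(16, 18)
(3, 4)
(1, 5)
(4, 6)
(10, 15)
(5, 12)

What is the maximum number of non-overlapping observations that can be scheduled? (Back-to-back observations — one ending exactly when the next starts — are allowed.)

7

Order by finish time; keep every interval that doesn't clash with the previous kept one.
Sorted by end: (3,4)  (1,5)  (4,6)  (7,8)  (8,10)  (5,12)  (12,14)  (10,15)  (15,16)  (16,18)
take (3,4); skip (1,5); take (4,6); take (7,8); take (8,10); take (12,14); take (15,16); take (16,18).
Selected 7 observations.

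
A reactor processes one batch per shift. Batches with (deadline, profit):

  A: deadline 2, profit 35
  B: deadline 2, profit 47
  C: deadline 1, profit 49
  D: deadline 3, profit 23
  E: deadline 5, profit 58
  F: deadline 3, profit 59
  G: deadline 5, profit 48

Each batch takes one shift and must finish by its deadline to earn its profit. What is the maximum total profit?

261

Take jobs in profit order; each goes to the latest open slot no later than its deadline.
By profit: F(d3,59), E(d5,58), C(d1,49), G(d5,48), B(d2,47), A(d2,35), D(d3,23)
F→slot 3; E→slot 5; C→slot 1; G→slot 4; B→slot 2; A skipped; D skipped.
Profit = 49 + 47 + 59 + 48 + 58 = 261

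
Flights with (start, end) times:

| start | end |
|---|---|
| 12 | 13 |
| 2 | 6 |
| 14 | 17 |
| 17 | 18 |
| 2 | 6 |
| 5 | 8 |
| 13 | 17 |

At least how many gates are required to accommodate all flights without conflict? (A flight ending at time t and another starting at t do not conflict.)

3

The answer is the maximum number of intervals overlapping at any instant.
starts: [2, 2, 5, 12, 13, 14, 17]
ends:   [6, 6, 8, 13, 17, 17, 18]
s2→1 s2→2 s5→3  — peak 3.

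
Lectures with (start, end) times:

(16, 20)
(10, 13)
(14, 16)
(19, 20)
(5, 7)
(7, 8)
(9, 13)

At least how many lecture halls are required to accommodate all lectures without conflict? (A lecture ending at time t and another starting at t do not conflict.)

2

Count concurrent intervals with a sweep; the peak is the room count.
Events (time:±→running): 5:+→1 7:-→0 7:+→1 8:-→0 9:+→1 10:+→2 … peak 2.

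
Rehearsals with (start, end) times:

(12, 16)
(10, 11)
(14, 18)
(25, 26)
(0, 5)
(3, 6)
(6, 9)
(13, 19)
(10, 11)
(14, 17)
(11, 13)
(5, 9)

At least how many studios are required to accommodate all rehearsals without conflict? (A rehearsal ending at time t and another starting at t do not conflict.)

Events (time:±→running): 0:+→1 3:+→2 5:-→1 5:+→2 6:-→1 6:+→2 9:-→1 9:-→0 10:+→1 10:+→2 11:-→1 11:-→0 11:+→1 12:+→2 13:-→1 13:+→2 14:+→3 14:+→4 … peak 4.

4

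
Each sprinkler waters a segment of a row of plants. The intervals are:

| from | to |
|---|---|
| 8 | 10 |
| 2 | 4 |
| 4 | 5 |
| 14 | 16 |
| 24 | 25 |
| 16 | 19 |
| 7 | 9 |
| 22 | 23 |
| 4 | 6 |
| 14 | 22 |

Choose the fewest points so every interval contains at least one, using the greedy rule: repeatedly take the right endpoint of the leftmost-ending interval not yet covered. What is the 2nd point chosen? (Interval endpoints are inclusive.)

9

By right end: [2,4]  [4,5]  [4,6]  [7,9]  [8,10]  [14,16]  [16,19]  [14,22]  [22,23]  [24,25]
[2,4] uncovered → point at 4; [7,9] uncovered → point at 9; [14,16] uncovered → point at 16; [22,23] uncovered → point at 23; [24,25] uncovered → point at 25.
Points: 4, 9, 16, 23, 25 (5 total).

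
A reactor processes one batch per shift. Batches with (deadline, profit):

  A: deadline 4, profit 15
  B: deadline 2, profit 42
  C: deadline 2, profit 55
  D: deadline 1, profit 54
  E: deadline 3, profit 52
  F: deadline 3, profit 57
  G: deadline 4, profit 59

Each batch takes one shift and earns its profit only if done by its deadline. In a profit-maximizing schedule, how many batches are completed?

4

By profit: G(d4,59), F(d3,57), C(d2,55), D(d1,54), E(d3,52), B(d2,42), A(d4,15)
G→slot 4; F→slot 3; C→slot 2; D→slot 1; E skipped; B skipped; A skipped.
4 of 7 scheduled.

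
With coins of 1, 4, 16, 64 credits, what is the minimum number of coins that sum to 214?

Greedy: take as many of the largest coin as possible, then repeat with the remainder.
214 = 3×64 + 1×16 + 1×4 + 2×1
Total coins = 3 + 1 + 1 + 2 = 7

7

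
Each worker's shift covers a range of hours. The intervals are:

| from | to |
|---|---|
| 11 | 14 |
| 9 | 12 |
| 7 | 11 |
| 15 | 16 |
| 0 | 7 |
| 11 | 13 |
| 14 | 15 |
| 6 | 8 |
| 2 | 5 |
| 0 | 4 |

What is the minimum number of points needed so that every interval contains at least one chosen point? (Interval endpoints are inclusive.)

By right end: [0,4]  [2,5]  [0,7]  [6,8]  [7,11]  [9,12]  [11,13]  [11,14]  [14,15]  [15,16]
[0,4] uncovered → point at 4; [6,8] uncovered → point at 8; [9,12] uncovered → point at 12; [14,15] uncovered → point at 15.
Points: 4, 8, 12, 15 (4 total).

4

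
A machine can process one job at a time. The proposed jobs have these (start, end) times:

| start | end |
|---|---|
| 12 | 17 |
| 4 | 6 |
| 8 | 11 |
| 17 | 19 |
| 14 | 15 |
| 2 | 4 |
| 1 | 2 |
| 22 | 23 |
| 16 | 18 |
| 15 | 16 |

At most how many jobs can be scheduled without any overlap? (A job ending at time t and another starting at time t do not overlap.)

8

Greedy by earliest finish: after sorting by end time, pick each interval compatible with the last pick.
By end time: (1,2), (2,4), (4,6), (8,11), (14,15), (15,16), (12,17), (16,18), (17,19), (22,23).
Pick (1,2); next start ≥ 2 → (2,4); next start ≥ 4 → (4,6); next start ≥ 6 → (8,11); next start ≥ 11 → (14,15); next start ≥ 15 → (15,16); next start ≥ 16 → (16,18); next start ≥ 18 → (22,23).
Selected 8 jobs.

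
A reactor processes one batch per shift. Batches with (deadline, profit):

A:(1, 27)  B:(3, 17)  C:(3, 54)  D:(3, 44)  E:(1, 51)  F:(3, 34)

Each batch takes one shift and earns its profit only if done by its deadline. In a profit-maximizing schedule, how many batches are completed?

Sort by profit descending; place each in the latest free slot ≤ its deadline.
By profit: C(d3,54), E(d1,51), D(d3,44), F(d3,34), A(d1,27), B(d3,17)
C→slot 3; E→slot 1; D→slot 2; F skipped; A skipped; B skipped.
3 of 6 scheduled.

3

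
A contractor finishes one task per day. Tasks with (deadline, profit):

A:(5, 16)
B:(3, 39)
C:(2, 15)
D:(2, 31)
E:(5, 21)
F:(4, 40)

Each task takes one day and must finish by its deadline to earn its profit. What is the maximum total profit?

147

Profit order: F=40 B=39 D=31 E=21 A=16 C=15
Assign: F→slot 4, B→slot 3, D→slot 2, E→slot 5, A→slot 1, C skipped.
Slots: [1:A] [2:D] [3:B] [4:F] [5:E]
Profit = 16 + 31 + 39 + 40 + 21 = 147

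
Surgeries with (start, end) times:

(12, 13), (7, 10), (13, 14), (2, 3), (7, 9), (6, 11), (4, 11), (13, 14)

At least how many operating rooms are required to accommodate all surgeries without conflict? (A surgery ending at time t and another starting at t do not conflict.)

starts: [2, 4, 6, 7, 7, 12, 13, 13]
ends:   [3, 9, 10, 11, 11, 13, 14, 14]
s2→1 e3→0 s4→1 s6→2 s7→3 s7→4  — peak 4.

4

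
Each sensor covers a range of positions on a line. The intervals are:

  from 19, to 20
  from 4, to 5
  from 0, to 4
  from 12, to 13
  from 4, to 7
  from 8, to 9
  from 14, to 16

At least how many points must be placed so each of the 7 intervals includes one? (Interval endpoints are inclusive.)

5

Sort by right endpoint; whenever an interval is uncovered, place a point at its right end.
Sorted: [0,4] [4,5] [4,7] [8,9] [12,13] [14,16] [19,20]
{[0,4],[4,5],[4,7]} hit by 4; {[8,9]} hit by 9; {[12,13]} hit by 13; {[14,16]} hit by 16; {[19,20]} hit by 20.
Points: 4, 9, 13, 16, 20 (5 total).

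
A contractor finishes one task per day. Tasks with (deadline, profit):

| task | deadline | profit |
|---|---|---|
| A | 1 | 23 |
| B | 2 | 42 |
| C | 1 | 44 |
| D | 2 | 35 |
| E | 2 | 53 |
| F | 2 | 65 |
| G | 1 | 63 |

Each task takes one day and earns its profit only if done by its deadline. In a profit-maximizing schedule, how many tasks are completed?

2

Take jobs in profit order; each goes to the latest open slot no later than its deadline.
By profit: F(d2,65), G(d1,63), E(d2,53), C(d1,44), B(d2,42), D(d2,35), A(d1,23)
F→slot 2; G→slot 1; E skipped; C skipped; B skipped; D skipped; A skipped.
2 of 7 scheduled.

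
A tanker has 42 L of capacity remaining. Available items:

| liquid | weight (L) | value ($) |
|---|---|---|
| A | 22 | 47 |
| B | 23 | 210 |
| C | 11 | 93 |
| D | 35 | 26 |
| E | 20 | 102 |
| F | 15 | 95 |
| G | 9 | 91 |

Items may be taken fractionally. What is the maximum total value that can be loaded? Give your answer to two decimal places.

Order: G (91/9=10.11) > B (210/23=9.13) > C (93/11=8.45) > F (95/15=6.33) > E (102/20=5.10) > A (47/22=2.14) > D (26/35=0.74)
Fill: take G (9 @ 91) → take B (23 @ 210) → take 10/11 of C → 84.55; 42/42 used.
Total value = 385.55

385.55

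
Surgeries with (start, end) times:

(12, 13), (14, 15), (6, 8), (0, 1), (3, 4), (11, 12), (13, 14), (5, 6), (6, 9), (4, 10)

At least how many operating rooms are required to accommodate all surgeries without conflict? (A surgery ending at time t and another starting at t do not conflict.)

The answer is the maximum number of intervals overlapping at any instant.
starts: [0, 3, 4, 5, 6, 6, 11, 12, 13, 14]
ends:   [1, 4, 6, 8, 9, 10, 12, 13, 14, 15]
s0→1 e1→0 s3→1 e4→0 s4→1 s5→2 e6→1 s6→2 s6→3  — peak 3.

3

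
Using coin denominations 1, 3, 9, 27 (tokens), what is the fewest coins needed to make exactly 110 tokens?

6

110 − 4×27→2 − 2×1→0
Total coins = 4 + 2 = 6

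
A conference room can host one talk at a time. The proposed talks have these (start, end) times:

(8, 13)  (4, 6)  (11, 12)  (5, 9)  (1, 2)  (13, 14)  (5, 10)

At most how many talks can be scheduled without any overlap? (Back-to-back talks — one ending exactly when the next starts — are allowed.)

Order by finish time; keep every interval that doesn't clash with the previous kept one.
Sorted by end: (1,2)  (4,6)  (5,9)  (5,10)  (11,12)  (8,13)  (13,14)
take (1,2); take (4,6); take (11,12); take (13,14).
Selected 4 talks.

4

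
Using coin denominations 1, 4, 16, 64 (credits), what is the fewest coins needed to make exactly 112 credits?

Use the largest denomination that fits, subtract, and repeat.
112 = 1×64 + 3×16
Total coins = 1 + 3 = 4

4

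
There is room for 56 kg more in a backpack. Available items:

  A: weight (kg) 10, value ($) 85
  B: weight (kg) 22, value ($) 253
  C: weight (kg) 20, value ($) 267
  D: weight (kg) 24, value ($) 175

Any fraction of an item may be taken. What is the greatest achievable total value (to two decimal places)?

634.17

Ratios (sorted): C 13.35, B 11.50, A 8.50, D 7.29
take C (20 @ 267); take B (22 @ 253); take A (10 @ 85); take 4/24 of D → 29.17. Capacity used 56/56.
Total value = 634.17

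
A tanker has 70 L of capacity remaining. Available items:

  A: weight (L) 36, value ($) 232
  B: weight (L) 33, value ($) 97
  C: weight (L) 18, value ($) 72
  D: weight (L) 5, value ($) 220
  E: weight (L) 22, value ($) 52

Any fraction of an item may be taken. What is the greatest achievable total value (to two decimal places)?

556.33

Sort by value per unit weight and fill in that order.
Order: D (220/5=44.00) > A (232/36=6.44) > C (72/18=4.00) > B (97/33=2.94) > E (52/22=2.36)
Fill: take D (5 @ 220) → take A (36 @ 232) → take C (18 @ 72) → take 11/33 of B → 32.33; 70/70 used.
Total value = 556.33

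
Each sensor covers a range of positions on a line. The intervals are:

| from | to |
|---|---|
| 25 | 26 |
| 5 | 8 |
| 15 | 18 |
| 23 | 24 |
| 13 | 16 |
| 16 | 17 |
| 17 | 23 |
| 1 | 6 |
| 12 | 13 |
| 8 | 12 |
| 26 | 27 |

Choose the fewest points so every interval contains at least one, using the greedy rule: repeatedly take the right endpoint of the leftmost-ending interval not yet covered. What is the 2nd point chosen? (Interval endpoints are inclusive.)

12

Process intervals by earliest right end; each time one isn't hit yet, stab at its right endpoint.
By right end: [1,6]  [5,8]  [8,12]  [12,13]  [13,16]  [16,17]  [15,18]  [17,23]  [23,24]  [25,26]  [26,27]
[1,6] uncovered → point at 6; [8,12] uncovered → point at 12; [13,16] uncovered → point at 16; [17,23] uncovered → point at 23; [25,26] uncovered → point at 26.
Points: 6, 12, 16, 23, 26 (5 total).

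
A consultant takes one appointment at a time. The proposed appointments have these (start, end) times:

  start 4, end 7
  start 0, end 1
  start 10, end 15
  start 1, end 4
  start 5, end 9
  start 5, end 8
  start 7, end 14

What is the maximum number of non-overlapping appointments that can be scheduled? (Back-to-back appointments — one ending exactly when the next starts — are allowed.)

Order by finish time; keep every interval that doesn't clash with the previous kept one.
By end time: (0,1), (1,4), (4,7), (5,8), (5,9), (7,14), (10,15).
Pick (0,1); next start ≥ 1 → (1,4); next start ≥ 4 → (4,7); next start ≥ 7 → (7,14).
Selected 4 appointments.

4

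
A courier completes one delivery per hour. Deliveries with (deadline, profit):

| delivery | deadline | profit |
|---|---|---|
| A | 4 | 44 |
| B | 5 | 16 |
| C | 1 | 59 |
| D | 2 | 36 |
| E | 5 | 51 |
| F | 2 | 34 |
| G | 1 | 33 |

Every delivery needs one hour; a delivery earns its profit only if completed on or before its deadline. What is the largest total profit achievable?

206

Profit order: C=59 E=51 A=44 D=36 F=34 G=33 B=16
Assign: C→slot 1, E→slot 5, A→slot 4, D→slot 2, F skipped, G skipped, B→slot 3.
Slots: [1:C] [2:D] [3:B] [4:A] [5:E]
Profit = 59 + 36 + 16 + 44 + 51 = 206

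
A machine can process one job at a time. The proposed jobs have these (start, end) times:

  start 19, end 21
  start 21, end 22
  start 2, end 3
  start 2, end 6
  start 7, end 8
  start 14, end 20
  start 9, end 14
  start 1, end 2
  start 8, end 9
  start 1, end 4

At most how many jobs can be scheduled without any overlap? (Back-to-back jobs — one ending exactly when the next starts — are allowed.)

7

Sort by end time and greedily take each interval whose start is ≥ the last chosen end.
By end time: (1,2), (2,3), (1,4), (2,6), (7,8), (8,9), (9,14), (14,20), (19,21), (21,22).
Pick (1,2); next start ≥ 2 → (2,3); next start ≥ 3 → (7,8); next start ≥ 8 → (8,9); next start ≥ 9 → (9,14); next start ≥ 14 → (14,20); next start ≥ 20 → (21,22).
Selected 7 jobs.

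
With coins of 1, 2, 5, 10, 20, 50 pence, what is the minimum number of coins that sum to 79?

5

79 = 1×50 + 1×20 + 1×5 + 2×2
Total coins = 1 + 1 + 1 + 2 = 5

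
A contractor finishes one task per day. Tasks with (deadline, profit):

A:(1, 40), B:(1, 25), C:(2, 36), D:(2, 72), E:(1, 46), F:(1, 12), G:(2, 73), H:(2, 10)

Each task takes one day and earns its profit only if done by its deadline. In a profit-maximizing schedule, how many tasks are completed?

By profit: G(d2,73), D(d2,72), E(d1,46), A(d1,40), C(d2,36), B(d1,25), F(d1,12), H(d2,10)
G→slot 2; D→slot 1; E skipped; A skipped; C skipped; B skipped; F skipped; H skipped.
2 of 8 scheduled.

2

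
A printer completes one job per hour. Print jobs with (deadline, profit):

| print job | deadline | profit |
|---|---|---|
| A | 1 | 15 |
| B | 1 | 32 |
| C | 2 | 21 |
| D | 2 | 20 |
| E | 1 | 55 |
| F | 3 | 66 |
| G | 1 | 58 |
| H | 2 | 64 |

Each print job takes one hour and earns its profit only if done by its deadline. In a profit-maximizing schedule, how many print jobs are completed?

Profit order: F=66 H=64 G=58 E=55 B=32 C=21 D=20 A=15
Assign: F→slot 3, H→slot 2, G→slot 1, E skipped, B skipped, C skipped, D skipped, A skipped.
Slots: [1:G] [2:H] [3:F]
3 of 8 scheduled.

3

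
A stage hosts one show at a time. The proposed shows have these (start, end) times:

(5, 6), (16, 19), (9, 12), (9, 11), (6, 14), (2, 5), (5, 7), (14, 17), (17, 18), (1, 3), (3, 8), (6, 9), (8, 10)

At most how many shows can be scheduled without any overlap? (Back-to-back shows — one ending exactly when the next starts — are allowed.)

Order by finish time; keep every interval that doesn't clash with the previous kept one.
By end time: (1,3), (2,5), (5,6), (5,7), (3,8), (6,9), (8,10), (9,11), (9,12), (6,14), (14,17), (17,18), (16,19).
Pick (1,3); next start ≥ 3 → (5,6); next start ≥ 6 → (6,9); next start ≥ 9 → (9,11); next start ≥ 11 → (14,17); next start ≥ 17 → (17,18).
Selected 6 shows.

6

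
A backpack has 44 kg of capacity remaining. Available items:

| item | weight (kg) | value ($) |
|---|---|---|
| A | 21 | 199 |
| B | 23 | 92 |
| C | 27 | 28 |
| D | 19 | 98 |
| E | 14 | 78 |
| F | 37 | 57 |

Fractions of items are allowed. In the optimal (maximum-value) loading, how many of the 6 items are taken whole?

2

Order: A (199/21=9.48) > E (78/14=5.57) > D (98/19=5.16) > B (92/23=4.00) > F (57/37=1.54) > C (28/27=1.04)
Fill: take A (21 @ 199) → take E (14 @ 78) → take 9/19 of D → 46.42; 44/44 used.
2 item(s) taken whole; one partial (take 9/19 of D).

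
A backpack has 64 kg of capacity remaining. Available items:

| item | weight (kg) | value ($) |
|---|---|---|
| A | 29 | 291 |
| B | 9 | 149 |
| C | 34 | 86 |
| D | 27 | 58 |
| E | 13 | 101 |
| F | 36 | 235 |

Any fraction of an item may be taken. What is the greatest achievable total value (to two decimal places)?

Sort by value per unit weight and fill in that order.
Order: B (149/9=16.56) > A (291/29=10.03) > E (101/13=7.77) > F (235/36=6.53) > C (86/34=2.53) > D (58/27=2.15)
Fill: take B (9 @ 149) → take A (29 @ 291) → take E (13 @ 101) → take 13/36 of F → 84.86; 64/64 used.
Total value = 625.86

625.86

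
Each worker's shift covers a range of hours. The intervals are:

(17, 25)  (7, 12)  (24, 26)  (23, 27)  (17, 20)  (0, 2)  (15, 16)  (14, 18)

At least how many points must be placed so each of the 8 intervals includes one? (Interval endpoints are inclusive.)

Process intervals by earliest right end; each time one isn't hit yet, stab at its right endpoint.
By right end: [0,2]  [7,12]  [15,16]  [14,18]  [17,20]  [17,25]  [24,26]  [23,27]
[0,2] uncovered → point at 2; [7,12] uncovered → point at 12; [15,16] uncovered → point at 16; [17,20] uncovered → point at 20; [24,26] uncovered → point at 26.
Points: 2, 12, 16, 20, 26 (5 total).

5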